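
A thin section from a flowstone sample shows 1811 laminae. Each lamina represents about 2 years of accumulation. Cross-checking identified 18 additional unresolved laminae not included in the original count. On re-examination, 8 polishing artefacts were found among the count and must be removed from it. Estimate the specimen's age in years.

Adjusted count: 1811 − 8 + 18 = 1821 laminae.
Multiplying by 2 years per lamina: 1821 × 2 = 3642 years.

3642 years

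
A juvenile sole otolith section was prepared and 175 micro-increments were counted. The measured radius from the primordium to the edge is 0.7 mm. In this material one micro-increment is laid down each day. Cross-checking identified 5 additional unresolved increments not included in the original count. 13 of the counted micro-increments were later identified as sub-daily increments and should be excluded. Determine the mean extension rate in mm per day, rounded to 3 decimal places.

0.004 mm per day

Adjusted count: 175 − 13 + 5 = 167 micro-increments.
0.7 mm over 167 days gives 0.7 / 167 ≈ 0.004 mm per day.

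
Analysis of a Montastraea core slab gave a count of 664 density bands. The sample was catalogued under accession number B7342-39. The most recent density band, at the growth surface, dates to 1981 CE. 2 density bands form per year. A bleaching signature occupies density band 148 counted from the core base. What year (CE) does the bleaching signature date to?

The bleaching signature sits at density band 148 from the core base, so 664 − 148 = 516 density bands formed after it.
Dividing by 2 density bands per year: 516 / 2 = 258 years.
The density band at the growth surface is 1981 CE, so the bleaching signature dates to 1981 − 258 = 1723 CE.

1723 CE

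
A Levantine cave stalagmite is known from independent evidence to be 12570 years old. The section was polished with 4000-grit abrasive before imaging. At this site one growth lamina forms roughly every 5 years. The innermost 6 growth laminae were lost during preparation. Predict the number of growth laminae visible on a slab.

Expected growth laminae: 12570 / 5 = 2514.
Less the 6 uncaptured growth laminae: 2514 − 6 = 2508.

2508 growth laminae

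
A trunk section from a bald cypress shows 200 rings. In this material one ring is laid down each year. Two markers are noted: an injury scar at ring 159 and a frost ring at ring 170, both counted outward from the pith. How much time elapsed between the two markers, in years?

11 yr

The two markers are separated by 170 − 159 = 11 rings.
One ring per year makes the interval 11 years.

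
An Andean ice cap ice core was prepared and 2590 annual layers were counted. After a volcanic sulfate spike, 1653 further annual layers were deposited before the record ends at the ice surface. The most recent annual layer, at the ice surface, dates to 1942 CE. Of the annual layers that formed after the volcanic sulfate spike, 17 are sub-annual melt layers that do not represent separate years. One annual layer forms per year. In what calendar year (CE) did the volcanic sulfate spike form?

306 CE

1653 annual layers formed after the volcanic sulfate spike.
Excluding 17 false annual layers: 1653 − 17 = 1636.
The annual layer at the ice surface is 1942 CE, so the volcanic sulfate spike dates to 1942 − 1636 = 306 CE.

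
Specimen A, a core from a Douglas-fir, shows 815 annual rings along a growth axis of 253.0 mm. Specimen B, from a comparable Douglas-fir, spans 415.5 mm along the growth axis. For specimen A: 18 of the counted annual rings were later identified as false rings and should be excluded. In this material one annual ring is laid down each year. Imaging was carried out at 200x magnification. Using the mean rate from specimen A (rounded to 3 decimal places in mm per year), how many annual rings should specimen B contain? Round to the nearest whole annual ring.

1311 annual rings

Specimen A: adjusted count: 815 − 18 = 797 annual rings.
A: 253.0 mm over 797 years gives 253.0 / 797 ≈ 0.317 mm/yr.
B spans 415.5 / 0.317 = 1310.73 years ≈ 1311 annual rings.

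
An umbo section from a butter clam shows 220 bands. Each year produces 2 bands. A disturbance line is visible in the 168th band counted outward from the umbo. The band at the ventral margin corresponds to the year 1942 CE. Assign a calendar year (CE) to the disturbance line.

Between band 168 and the ventral margin there are 220 − 168 = 52 bands.
52 bands at 2 per year is 52 / 2 = 26 years.
1942 − 26 = 1916 CE.

1916 CE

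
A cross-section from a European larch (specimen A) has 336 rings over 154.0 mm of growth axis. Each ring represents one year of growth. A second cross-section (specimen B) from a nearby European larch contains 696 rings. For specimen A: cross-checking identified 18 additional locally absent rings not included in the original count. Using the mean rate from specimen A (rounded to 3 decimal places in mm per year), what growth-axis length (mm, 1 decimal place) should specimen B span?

Specimen A: true ring count = 336 + 18 = 354.
A: Mean rate = 154.0 mm / 354 years ≈ 0.435 mm per year.
Length of B = 0.435 × 696 = 302.8 mm.

302.8 mm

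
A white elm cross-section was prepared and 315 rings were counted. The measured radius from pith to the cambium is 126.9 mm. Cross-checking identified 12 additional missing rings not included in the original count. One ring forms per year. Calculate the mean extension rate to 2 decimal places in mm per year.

True ring count = 315 + 12 = 327.
Extension rate ≈ 126.9 / 327 = 0.39 mm per year.

0.39 mm per year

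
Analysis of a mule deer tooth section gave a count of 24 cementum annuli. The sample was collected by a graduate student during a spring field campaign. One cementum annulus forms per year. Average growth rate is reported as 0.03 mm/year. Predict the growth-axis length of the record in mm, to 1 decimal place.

24 years of growth are recorded.
Predicted length = 0.03 mm/year × 24 years = 0.7 mm.

0.7 mm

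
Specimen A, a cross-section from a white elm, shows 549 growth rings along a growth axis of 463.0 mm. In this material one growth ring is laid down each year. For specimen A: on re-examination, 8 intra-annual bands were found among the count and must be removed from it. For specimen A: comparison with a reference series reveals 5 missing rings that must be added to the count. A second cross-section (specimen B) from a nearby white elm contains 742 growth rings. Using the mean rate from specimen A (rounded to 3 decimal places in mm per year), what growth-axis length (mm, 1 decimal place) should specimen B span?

629.2 mm

Specimen A: adjusted count: 549 − 8 + 5 = 546 growth rings.
A: Mean rate = 463.0 mm / 546 years ≈ 0.848 mm/yr.
B's length ≈ 0.848 × 742 = 629.2 mm.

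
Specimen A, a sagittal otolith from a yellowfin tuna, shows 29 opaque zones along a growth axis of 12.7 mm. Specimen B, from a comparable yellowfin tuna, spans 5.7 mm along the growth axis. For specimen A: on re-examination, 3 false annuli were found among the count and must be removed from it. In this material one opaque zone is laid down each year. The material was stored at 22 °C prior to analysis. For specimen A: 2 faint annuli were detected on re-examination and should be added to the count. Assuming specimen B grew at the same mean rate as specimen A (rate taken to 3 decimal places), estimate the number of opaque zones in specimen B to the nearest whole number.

13 opaque zones

Specimen A: after corrections the count is 29 − 3 + 2 = 28 opaque zones.
A: Extension rate ≈ 12.7 / 28 = 0.454 mm/yr.
B spans 5.7 / 0.454 = 12.56 years ≈ 13 opaque zones.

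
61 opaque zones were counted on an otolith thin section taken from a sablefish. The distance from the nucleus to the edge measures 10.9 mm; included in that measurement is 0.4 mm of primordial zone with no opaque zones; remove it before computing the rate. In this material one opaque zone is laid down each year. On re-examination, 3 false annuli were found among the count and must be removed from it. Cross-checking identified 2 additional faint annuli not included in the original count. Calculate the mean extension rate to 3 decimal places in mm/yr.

0.175 mm/yr

Correcting the raw count gives 61 − 3 + 2 = 60 true opaque zones.
Removing the 0.4 mm offcut leaves 10.9 − 0.4 = 10.5 mm.
Extension rate ≈ 10.5 / 60 = 0.175 mm/yr.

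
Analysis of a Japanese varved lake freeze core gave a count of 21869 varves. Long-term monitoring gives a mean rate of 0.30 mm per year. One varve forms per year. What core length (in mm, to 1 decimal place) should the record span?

The record spans 21869 years at 0.30 mm per year.
Length ≈ 0.30 × 21869 = 6560.7 mm.

6560.7 mm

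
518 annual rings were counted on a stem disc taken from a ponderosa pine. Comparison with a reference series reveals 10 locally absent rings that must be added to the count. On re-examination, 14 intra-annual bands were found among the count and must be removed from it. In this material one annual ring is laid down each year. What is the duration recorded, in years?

True annual ring count = 518 − 14 + 10 = 514.
One annual ring per year makes the duration 514 years.

514 years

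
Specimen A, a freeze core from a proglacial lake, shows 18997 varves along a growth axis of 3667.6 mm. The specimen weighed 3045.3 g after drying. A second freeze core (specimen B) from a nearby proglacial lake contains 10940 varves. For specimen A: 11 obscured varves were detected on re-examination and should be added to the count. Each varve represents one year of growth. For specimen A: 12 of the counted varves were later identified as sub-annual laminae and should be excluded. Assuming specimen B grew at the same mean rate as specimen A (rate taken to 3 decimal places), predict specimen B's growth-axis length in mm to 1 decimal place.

2111.4 mm

Specimen A: adjusted count: 18997 − 12 + 11 = 18996 varves.
A: Extension rate ≈ 3667.6 / 18996 = 0.193 mm/year.
Length of B = 0.193 × 10940 = 2111.4 mm.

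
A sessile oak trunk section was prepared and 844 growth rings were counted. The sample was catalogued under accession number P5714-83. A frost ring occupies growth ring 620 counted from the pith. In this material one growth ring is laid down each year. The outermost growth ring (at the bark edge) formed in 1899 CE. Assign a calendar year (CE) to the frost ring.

The frost ring sits at growth ring 620 from the pith, so 844 − 620 = 224 growth rings formed after it.
The growth ring at the bark edge is 1899 CE, so the frost ring dates to 1899 − 224 = 1675 CE.

1675 CE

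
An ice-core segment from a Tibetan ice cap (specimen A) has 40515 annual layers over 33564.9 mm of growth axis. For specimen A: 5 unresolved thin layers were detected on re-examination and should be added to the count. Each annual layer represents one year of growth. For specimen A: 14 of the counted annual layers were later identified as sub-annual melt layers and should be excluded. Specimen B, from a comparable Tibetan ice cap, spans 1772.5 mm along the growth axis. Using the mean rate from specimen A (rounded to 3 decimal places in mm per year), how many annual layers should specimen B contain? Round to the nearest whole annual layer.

Specimen A: adjusted count: 40515 − 14 + 5 = 40506 annual layers.
A: Extension rate ≈ 33564.9 / 40506 = 0.829 mm/yr.
For B, 1772.5 / 0.829 = 2138.12 years ≈ 2138 annual layers.

2138 annual layers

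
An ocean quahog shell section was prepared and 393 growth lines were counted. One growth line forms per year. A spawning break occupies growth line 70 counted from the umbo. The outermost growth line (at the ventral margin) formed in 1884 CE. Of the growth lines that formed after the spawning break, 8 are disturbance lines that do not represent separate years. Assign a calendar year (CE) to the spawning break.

The spawning break sits at growth line 70 from the umbo, so 393 − 70 = 323 growth lines formed after it.
Excluding 8 false growth lines: 323 − 8 = 315.
The growth line at the ventral margin is 1884 CE, so the spawning break dates to 1884 − 315 = 1569 CE.

1569 CE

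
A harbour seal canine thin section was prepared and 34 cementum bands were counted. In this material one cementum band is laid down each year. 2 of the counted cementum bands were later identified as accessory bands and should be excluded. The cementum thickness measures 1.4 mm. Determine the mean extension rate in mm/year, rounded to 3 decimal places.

Adjusted count: 34 − 2 = 32 cementum bands.
Mean rate = 1.4 mm / 32 years ≈ 0.044 mm/year.

0.044 mm/year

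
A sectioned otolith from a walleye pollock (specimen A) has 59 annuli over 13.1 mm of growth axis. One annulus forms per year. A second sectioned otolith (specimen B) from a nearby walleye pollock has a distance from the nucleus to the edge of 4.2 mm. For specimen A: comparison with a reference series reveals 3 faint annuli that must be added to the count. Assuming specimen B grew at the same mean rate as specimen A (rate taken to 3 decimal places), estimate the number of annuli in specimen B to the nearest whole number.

20 annuli

Specimen A: correcting the raw count gives 59 + 3 = 62 true annuli.
A: Extension rate ≈ 13.1 / 62 = 0.211 mm/year.
For B, 4.2 / 0.211 = 19.91 years ≈ 20 annuli.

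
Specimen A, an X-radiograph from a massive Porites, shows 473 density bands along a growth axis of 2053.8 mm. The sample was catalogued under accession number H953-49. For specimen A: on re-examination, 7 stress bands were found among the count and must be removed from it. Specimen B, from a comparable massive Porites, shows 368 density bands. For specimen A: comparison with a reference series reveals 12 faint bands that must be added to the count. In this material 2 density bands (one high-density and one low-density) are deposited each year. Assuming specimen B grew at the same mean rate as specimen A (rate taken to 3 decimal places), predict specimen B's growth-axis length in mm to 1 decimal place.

1581.1 mm

Specimen A: true density band count = 473 − 7 + 12 = 478.
Specimen A: dividing by 2 density bands per year: 478 / 2 = 239 years.
A: Mean rate = 2053.8 mm / 239 years ≈ 8.593 mm per year.
Specimen B: 368 density bands at 2 per year is 368 / 2 = 184 years. For B, 8.593 mm/year × 184 years = 1581.1 mm.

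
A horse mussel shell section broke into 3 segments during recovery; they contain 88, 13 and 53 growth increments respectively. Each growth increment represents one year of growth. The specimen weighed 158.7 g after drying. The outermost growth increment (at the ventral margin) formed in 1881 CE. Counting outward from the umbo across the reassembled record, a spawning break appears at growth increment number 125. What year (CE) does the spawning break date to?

1852 CE

Total growth increments = 88 + 13 + 53 = 154.
The spawning break sits at growth increment 125 from the umbo, so 154 − 125 = 29 growth increments formed after it.
The growth increment at the ventral margin is 1881 CE, so the spawning break dates to 1881 − 29 = 1852 CE.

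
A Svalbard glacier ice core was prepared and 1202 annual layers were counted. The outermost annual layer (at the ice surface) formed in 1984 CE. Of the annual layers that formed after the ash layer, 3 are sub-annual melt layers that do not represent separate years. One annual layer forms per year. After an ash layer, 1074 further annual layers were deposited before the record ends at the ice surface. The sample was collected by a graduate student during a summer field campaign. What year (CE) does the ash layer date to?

There are 1074 annual layers younger than the ash layer.
Removing the 3 false annual layers leaves 1074 − 3 = 1071 true annual layers beyond the ash layer.
1984 − 1071 = 913 CE.

913 CE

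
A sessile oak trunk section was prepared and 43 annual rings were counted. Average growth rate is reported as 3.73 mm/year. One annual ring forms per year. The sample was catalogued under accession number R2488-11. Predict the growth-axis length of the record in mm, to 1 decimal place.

160.4 mm

43 years of growth are recorded.
43 years at 3.73 mm/year gives 3.73 × 43 = 160.4 mm.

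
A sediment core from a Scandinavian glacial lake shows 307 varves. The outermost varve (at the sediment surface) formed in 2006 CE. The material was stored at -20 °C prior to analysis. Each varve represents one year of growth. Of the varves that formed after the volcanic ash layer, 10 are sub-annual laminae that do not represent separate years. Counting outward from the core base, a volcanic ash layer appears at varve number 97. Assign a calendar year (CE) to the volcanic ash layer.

1806 CE

Between varve 97 and the sediment surface there are 307 − 97 = 210 varves.
Excluding 10 false varves: 210 − 10 = 200.
Counting back 200 years from 2006 CE places the volcanic ash layer in 2006 − 200 = 1806 CE.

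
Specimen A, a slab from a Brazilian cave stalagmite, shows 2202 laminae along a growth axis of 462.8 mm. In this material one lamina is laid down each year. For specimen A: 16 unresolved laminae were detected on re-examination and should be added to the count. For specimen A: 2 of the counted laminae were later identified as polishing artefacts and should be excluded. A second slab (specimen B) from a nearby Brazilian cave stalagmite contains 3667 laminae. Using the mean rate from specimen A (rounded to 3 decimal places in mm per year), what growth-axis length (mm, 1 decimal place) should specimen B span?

Specimen A: true lamina count = 2202 − 2 + 16 = 2216.
A: Extension rate ≈ 462.8 / 2216 = 0.209 mm/year.
For B, 0.209 mm/year × 3667 years = 766.4 mm.

766.4 mm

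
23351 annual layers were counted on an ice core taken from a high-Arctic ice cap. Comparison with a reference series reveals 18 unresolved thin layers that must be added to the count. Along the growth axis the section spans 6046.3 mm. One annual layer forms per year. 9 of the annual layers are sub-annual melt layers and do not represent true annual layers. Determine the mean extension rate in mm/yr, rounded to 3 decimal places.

Adjusted count: 23351 − 9 + 18 = 23360 annual layers.
Extension rate ≈ 6046.3 / 23360 = 0.259 mm/yr.

0.259 mm/yr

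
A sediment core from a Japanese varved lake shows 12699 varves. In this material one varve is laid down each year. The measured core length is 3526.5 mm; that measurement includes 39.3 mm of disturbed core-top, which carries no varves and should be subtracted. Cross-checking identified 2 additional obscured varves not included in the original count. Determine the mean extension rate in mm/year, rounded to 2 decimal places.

True varve count = 12699 + 2 = 12701.
Removing the 39.3 mm offcut leaves 3526.5 − 39.3 = 3487.2 mm.
Mean rate = 3487.2 mm / 12701 years ≈ 0.27 mm/year.

0.27 mm/year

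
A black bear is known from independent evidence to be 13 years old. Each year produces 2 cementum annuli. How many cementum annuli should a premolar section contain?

26 cementum annuli

With 2 cementum annuli per year, 13 years would produce 13 × 2 = 26 cementum annuli.
So 26 cementum annuli should be present.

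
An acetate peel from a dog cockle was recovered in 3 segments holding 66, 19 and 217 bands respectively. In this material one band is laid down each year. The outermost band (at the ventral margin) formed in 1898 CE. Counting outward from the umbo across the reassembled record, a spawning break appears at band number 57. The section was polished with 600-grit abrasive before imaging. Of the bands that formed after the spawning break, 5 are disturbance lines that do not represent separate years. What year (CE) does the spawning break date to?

1658 CE

Total bands = 66 + 19 + 217 = 302.
The spawning break sits at band 57 from the umbo, so 302 − 57 = 245 bands formed after it.
245 − 5 false = 240 true bands after the spawning break.
1898 − 240 = 1658 CE.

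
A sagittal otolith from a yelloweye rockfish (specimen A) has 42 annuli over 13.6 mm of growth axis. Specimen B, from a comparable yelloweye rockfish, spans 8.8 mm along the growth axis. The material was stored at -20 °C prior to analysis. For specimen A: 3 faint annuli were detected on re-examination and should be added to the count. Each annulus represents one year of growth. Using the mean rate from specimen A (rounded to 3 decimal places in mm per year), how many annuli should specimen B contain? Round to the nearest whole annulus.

29 annuli

Specimen A: after corrections the count is 42 + 3 = 45 annuli.
A: Extension rate ≈ 13.6 / 45 = 0.302 mm per year.
Specimen B: 8.8 mm / 0.302 mm per year = 29.14 years ≈ 29 annuli.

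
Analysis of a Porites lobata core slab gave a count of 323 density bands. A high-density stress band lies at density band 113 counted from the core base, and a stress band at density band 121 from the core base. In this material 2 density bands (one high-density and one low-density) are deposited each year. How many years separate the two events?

4 yr

Separation: 121 − 113 = 8 density bands.
8 density bands at 2 per year is 8 / 2 = 4 years.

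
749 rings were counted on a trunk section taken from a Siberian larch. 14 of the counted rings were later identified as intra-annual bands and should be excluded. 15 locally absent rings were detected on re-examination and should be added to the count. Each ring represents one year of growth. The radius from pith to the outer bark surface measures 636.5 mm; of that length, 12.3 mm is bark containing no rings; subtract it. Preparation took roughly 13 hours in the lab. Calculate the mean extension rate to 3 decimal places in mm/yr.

Adjusted count: 749 − 14 + 15 = 750 rings.
Removing the 12.3 mm offcut leaves 636.5 − 12.3 = 624.2 mm.
Mean rate = 624.2 mm / 750 years ≈ 0.832 mm/yr.

0.832 mm/yr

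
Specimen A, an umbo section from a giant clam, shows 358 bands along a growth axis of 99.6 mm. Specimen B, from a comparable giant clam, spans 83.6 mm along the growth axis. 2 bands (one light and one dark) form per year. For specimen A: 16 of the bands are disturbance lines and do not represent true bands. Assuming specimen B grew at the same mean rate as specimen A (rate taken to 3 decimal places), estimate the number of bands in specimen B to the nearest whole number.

Specimen A: adjusted count: 358 − 16 = 342 bands.
Specimen A: dividing by 2 bands per year: 342 / 2 = 171 years.
A: 99.6 mm over 171 years gives 99.6 / 171 ≈ 0.582 mm per year.
For B, 83.6 / 0.582 = 143.64 years; at 2 bands per year that is 143.64 × 2 ≈ 287 bands.

287 bands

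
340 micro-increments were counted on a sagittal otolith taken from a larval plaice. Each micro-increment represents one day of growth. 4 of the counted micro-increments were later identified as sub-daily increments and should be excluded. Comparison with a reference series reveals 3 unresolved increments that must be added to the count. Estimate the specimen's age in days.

339 d

True micro-increment count = 340 − 4 + 3 = 339.
With a one-to-one micro-increment periodicity this is 339 days.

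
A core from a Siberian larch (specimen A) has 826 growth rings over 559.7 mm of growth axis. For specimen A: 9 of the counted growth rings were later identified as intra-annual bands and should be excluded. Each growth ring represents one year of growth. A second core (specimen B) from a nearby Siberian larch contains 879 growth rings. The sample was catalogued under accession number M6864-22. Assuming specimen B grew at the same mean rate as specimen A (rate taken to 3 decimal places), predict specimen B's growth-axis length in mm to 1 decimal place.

Specimen A: after corrections the count is 826 − 9 = 817 growth rings.
A: Mean rate = 559.7 mm / 817 years ≈ 0.685 mm/yr.
B's length ≈ 0.685 × 879 = 602.1 mm.

602.1 mm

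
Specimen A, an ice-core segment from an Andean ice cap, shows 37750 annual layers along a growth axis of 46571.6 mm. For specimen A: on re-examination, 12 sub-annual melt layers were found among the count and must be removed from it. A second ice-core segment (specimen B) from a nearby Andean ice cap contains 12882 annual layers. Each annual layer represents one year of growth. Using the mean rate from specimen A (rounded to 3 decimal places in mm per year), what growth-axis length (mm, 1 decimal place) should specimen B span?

15896.4 mm

Specimen A: adjusted count: 37750 − 12 = 37738 annual layers.
A: Mean rate = 46571.6 mm / 37738 years ≈ 1.234 mm/year.
B's length ≈ 1.234 × 12882 = 15896.4 mm.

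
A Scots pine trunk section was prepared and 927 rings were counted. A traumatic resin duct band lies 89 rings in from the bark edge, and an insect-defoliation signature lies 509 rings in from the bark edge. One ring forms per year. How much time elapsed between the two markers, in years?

The two markers are separated by 509 − 89 = 420 rings.
That is 420 years at one ring per year.

420 years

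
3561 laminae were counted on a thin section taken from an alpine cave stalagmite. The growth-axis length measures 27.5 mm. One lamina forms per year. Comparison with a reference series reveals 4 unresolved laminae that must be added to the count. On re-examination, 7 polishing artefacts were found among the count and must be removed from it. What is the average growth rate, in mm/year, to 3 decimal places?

0.008 mm/year

After corrections the count is 3561 − 7 + 4 = 3558 laminae.
27.5 mm over 3558 years gives 27.5 / 3558 ≈ 0.008 mm/year.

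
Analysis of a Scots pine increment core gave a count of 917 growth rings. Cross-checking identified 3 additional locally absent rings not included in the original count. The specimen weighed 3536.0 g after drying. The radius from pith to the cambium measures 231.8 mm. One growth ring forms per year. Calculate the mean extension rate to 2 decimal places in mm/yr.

Adjusted count: 917 + 3 = 920 growth rings.
Mean rate = 231.8 mm / 920 years ≈ 0.25 mm/yr.

0.25 mm/yr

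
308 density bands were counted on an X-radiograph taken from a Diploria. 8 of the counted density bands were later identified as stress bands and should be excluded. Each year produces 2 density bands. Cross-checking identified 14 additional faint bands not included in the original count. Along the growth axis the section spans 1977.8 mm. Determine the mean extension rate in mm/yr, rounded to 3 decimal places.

12.597 mm/yr

Correcting the raw count gives 308 − 8 + 14 = 314 true density bands.
314 density bands at 2 per year is 314 / 2 = 157 years.
Extension rate ≈ 1977.8 / 157 = 12.597 mm/yr.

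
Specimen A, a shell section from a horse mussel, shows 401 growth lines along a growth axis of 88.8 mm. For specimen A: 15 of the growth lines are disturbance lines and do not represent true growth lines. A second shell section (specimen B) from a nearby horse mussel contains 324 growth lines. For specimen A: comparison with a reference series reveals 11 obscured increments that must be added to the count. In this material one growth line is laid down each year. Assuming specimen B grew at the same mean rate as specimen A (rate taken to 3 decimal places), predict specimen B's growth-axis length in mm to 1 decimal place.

72.6 mm

Specimen A: true growth line count = 401 − 15 + 11 = 397.
A: 88.8 mm over 397 years gives 88.8 / 397 ≈ 0.224 mm/yr.
Length of B = 0.224 × 324 = 72.6 mm.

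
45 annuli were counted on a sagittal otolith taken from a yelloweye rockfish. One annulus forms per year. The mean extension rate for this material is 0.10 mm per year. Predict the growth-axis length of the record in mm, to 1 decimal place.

4.5 mm

The record spans 45 years at 0.10 mm per year.
Length ≈ 0.10 × 45 = 4.5 mm.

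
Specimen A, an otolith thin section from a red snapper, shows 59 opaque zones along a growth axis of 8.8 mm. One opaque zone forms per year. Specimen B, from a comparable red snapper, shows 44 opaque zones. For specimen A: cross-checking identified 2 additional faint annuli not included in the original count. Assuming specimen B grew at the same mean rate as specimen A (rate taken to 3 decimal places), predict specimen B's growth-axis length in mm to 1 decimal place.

Specimen A: after corrections the count is 59 + 2 = 61 opaque zones.
A: Mean rate = 8.8 mm / 61 years ≈ 0.144 mm per year.
B's length ≈ 0.144 × 44 = 6.3 mm.

6.3 mm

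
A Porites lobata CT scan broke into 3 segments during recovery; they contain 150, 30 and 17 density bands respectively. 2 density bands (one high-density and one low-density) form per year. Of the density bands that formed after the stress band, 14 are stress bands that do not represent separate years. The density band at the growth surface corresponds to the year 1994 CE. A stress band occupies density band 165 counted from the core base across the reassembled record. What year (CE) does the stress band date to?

1985 CE

Total density bands = 150 + 30 + 17 = 197.
197 − 165 = 32 density bands lie beyond the stress band toward the growth surface.
32 − 14 false = 18 true density bands after the stress band.
18 density bands at 2 per year is 18 / 2 = 9 years.
1994 − 9 = 1985 CE.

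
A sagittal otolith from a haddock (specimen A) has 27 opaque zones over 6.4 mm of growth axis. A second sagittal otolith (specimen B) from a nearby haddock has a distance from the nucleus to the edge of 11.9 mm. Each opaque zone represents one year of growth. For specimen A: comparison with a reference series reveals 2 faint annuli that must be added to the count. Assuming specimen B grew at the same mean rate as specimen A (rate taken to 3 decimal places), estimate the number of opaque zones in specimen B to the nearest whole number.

54 opaque zones

Specimen A: true opaque zone count = 27 + 2 = 29.
A: Mean rate = 6.4 mm / 29 years ≈ 0.221 mm per year.
For B, 11.9 / 0.221 = 53.85 years ≈ 54 opaque zones.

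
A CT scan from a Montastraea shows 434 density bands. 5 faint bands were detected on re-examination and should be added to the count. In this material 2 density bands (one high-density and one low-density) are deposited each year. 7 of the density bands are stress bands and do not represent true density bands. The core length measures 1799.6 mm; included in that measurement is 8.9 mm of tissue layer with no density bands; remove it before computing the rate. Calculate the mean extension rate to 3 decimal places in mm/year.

Adjusted count: 434 − 7 + 5 = 432 density bands.
Dividing by 2 density bands per year: 432 / 2 = 216 years.
Net length = 1799.6 − 8.9 = 1790.7 mm.
Mean rate = 1790.7 mm / 216 years ≈ 8.290 mm/year.

8.290 mm/year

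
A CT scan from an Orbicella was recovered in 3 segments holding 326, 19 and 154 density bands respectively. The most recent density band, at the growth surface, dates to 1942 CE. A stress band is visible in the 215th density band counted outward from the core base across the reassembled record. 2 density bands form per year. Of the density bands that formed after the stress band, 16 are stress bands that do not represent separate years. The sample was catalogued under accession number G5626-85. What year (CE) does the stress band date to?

1808 CE

Total density bands = 326 + 19 + 154 = 499.
The stress band sits at density band 215 from the core base, so 499 − 215 = 284 density bands formed after it.
Excluding 16 false density bands: 284 − 16 = 268.
Dividing by 2 density bands per year: 268 / 2 = 134 years.
1942 − 134 = 1808 CE.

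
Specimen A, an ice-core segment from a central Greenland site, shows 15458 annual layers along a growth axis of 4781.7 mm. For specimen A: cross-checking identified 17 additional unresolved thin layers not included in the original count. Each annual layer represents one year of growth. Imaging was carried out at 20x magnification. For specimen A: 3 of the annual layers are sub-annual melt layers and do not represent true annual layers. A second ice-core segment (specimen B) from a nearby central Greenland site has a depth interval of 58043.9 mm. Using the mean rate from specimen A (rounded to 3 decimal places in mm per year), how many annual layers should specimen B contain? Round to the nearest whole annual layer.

187844 annual layers

Specimen A: correcting the raw count gives 15458 − 3 + 17 = 15472 true annual layers.
A: 4781.7 mm over 15472 years gives 4781.7 / 15472 ≈ 0.309 mm per year.
For B, 58043.9 / 0.309 = 187844.34 years ≈ 187844 annual layers.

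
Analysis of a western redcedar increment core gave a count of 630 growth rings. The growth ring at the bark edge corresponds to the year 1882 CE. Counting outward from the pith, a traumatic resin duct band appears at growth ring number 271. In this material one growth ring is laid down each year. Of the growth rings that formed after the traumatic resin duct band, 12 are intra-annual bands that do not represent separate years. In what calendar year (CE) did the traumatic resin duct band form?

1535 CE

Between growth ring 271 and the bark edge there are 630 − 271 = 359 growth rings.
Excluding 12 false growth rings: 359 − 12 = 347.
Counting back 347 years from 1882 CE places the traumatic resin duct band in 1882 − 347 = 1535 CE.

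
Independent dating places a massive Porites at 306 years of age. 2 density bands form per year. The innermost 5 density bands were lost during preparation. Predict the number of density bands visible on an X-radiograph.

607 density bands

306 years at 2 density bands per year gives 306 × 2 = 612 density bands.
Subtracting the 5 density bands not captured gives 612 − 5 = 607 density bands in the record.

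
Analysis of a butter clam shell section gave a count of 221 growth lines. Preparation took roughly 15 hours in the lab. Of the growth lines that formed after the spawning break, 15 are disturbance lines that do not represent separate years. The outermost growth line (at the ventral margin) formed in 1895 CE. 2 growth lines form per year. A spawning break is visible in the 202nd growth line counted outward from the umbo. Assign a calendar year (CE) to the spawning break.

Between growth line 202 and the ventral margin there are 221 − 202 = 19 growth lines.
19 − 15 false = 4 true growth lines after the spawning break.
4 growth lines at 2 per year is 4 / 2 = 2 years.
Counting back 2 years from 1895 CE places the spawning break in 1895 − 2 = 1893 CE.

1893 CE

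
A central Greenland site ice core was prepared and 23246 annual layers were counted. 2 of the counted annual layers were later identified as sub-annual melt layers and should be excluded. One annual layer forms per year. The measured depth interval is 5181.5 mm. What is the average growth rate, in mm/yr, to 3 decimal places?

Correcting the raw count gives 23246 − 2 = 23244 true annual layers.
5181.5 mm over 23244 years gives 5181.5 / 23244 ≈ 0.223 mm/yr.

0.223 mm/yr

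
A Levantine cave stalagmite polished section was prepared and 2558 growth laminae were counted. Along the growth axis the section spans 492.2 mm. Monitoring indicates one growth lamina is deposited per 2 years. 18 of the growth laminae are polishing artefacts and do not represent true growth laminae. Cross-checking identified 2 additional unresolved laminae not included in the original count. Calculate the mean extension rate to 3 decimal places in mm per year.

0.097 mm per year

True growth lamina count = 2558 − 18 + 2 = 2542.
At 2 years per growth lamina, 2542 × 2 = 5084 years.
492.2 mm over 5084 years gives 492.2 / 5084 ≈ 0.097 mm per year.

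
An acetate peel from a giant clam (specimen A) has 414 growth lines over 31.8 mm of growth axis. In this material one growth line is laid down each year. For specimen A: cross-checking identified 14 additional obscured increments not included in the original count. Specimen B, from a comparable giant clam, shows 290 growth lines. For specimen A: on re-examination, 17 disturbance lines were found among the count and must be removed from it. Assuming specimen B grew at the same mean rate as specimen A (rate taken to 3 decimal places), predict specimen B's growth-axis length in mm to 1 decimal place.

Specimen A: adjusted count: 414 − 17 + 14 = 411 growth lines.
A: Extension rate ≈ 31.8 / 411 = 0.077 mm per year.
For B, 0.077 mm/year × 290 years = 22.3 mm.

22.3 mm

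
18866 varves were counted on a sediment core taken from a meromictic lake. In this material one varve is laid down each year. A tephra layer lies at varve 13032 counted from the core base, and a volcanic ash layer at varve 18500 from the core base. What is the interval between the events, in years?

5468 years

The two markers are separated by 18500 − 13032 = 5468 varves.
One varve per year makes the interval 5468 years.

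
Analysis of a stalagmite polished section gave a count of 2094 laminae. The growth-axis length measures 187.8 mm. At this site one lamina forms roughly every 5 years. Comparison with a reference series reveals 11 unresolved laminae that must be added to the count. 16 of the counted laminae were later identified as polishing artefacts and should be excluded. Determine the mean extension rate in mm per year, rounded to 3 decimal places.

True lamina count = 2094 − 16 + 11 = 2089.
2089 laminae at 5 years each span 2089 × 5 = 10445 years.
Extension rate ≈ 187.8 / 10445 = 0.018 mm per year.

0.018 mm per year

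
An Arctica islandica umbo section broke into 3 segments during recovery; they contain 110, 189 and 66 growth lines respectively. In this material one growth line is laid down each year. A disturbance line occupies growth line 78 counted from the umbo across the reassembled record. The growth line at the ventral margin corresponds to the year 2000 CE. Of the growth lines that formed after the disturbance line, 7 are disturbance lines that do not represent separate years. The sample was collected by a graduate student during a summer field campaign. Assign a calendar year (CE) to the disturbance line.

1720 CE

Total growth lines = 110 + 189 + 66 = 365.
365 − 78 = 287 growth lines lie beyond the disturbance line toward the ventral margin.
Excluding 7 false growth lines: 287 − 7 = 280.
Counting back 280 years from 2000 CE places the disturbance line in 2000 − 280 = 1720 CE.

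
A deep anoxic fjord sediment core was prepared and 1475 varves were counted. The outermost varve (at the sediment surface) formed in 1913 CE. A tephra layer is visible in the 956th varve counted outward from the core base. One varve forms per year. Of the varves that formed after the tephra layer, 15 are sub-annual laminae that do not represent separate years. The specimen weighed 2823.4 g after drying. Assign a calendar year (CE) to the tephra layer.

1475 − 956 = 519 varves lie beyond the tephra layer toward the sediment surface.
Excluding 15 false varves: 519 − 15 = 504.
1913 − 504 = 1409 CE.

1409 CE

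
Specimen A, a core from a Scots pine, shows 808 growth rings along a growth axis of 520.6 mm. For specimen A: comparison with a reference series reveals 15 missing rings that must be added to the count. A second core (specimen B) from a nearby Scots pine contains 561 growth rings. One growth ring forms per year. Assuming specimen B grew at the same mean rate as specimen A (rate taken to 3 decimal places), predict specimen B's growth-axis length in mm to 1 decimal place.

355.1 mm

Specimen A: adjusted count: 808 + 15 = 823 growth rings.
A: Extension rate ≈ 520.6 / 823 = 0.633 mm/year.
For B, 0.633 mm/year × 561 years = 355.1 mm.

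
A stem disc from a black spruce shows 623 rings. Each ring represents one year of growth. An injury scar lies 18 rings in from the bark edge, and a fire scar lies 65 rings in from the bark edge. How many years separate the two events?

47 years

65 − 18 = 47 rings lie between the two events.
At one ring per year, 47 years elapsed between them.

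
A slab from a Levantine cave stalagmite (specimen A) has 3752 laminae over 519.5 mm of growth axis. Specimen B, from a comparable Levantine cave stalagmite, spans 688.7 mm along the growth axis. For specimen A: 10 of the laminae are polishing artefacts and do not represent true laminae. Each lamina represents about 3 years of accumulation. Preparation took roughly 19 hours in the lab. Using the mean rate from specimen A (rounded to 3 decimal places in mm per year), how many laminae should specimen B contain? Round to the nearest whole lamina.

Specimen A: true lamina count = 3752 − 10 = 3742.
Specimen A: at 3 years per lamina, 3742 × 3 = 11226 years.
A: Extension rate ≈ 519.5 / 11226 = 0.046 mm/year.
B spans 688.7 / 0.046 = 14971.74 years; at 3 years per lamina that is 14971.74 / 3 ≈ 4991 laminae.

4991 laminae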